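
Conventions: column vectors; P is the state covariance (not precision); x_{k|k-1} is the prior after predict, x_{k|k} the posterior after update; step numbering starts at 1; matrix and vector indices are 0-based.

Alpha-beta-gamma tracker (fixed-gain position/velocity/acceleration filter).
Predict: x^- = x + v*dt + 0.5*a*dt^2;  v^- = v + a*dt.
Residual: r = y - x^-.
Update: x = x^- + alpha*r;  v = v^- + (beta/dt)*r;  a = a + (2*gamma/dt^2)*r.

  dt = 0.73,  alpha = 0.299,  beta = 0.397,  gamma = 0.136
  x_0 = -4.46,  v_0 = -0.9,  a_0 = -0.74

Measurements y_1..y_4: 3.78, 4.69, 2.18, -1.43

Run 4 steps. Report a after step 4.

a_post = -6.0454

step 1: x_pred=-5.3142  r=9.0942  x^+=-2.5950  v^+=3.5055  a^+=3.9018
step 2: x_pred=1.0037  r=3.6863  x^+=2.1059  v^+=8.3586  a^+=5.7834
step 3: x_pred=9.7486  r=-7.5686  x^+=7.4856  v^+=8.4644  a^+=1.9202
step 4: x_pred=14.1762  r=-15.6062  x^+=9.5100  v^+=1.3789  a^+=-6.0454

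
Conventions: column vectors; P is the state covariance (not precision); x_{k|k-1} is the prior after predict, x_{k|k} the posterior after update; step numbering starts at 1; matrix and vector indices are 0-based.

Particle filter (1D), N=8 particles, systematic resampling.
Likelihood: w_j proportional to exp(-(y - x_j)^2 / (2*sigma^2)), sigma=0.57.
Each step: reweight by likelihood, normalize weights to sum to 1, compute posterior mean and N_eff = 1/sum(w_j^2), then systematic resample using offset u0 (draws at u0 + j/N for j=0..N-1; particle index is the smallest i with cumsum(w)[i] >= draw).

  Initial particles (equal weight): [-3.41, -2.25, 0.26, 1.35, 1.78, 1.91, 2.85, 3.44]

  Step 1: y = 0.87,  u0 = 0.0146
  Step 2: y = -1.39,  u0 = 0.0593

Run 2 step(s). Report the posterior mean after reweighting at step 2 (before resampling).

post_mean = 0.2607

step 1: w=[0.0000, 0.0000, 0.3247, 0.4039, 0.1610, 0.1090, 0.0014, 0.0000]  mean=1.1284  Neff=3.2639  idx=[2, 2, 2, 3, 3, 3, 4, 4]
step 2: w=[0.3331, 0.3331, 0.3331, 0.0002, 0.0002, 0.0002, 0.0000, 0.0000]  mean=0.2607  Neff=3.0039  idx=[0, 0, 0, 1, 1, 2, 2, 2]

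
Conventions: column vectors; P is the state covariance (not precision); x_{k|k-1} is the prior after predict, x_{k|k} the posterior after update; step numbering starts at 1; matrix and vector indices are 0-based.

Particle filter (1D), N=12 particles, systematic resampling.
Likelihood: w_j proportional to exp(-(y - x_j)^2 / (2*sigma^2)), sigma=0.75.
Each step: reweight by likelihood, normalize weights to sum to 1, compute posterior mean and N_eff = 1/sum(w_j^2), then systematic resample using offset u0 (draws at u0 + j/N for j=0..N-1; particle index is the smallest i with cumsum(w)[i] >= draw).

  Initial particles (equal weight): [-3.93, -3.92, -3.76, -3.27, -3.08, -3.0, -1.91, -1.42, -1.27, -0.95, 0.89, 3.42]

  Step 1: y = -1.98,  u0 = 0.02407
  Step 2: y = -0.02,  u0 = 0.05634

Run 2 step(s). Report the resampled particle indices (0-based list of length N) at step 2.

step 1: w=[0.0088, 0.0091, 0.0154, 0.0588, 0.0880, 0.1023, 0.2569, 0.1952, 0.1648, 0.1005, 0.0002, 0.0000]  mean=-1.9709  Neff=6.1187  idx=[2, 4, 5, 5, 6, 6, 6, 7, 7, 8, 8, 9]
step 2: w=[0.0000, 0.0002, 0.0003, 0.0003, 0.0290, 0.0290, 0.0290, 0.1217, 0.1217, 0.1733, 0.1733, 0.3222]  mean=-1.2604  Neff=5.1016  idx=[5, 7, 8, 8, 9, 9, 10, 10, 11, 11, 11, 11]

resampled_idx = [5, 7, 8, 8, 9, 9, 10, 10, 11, 11, 11, 11]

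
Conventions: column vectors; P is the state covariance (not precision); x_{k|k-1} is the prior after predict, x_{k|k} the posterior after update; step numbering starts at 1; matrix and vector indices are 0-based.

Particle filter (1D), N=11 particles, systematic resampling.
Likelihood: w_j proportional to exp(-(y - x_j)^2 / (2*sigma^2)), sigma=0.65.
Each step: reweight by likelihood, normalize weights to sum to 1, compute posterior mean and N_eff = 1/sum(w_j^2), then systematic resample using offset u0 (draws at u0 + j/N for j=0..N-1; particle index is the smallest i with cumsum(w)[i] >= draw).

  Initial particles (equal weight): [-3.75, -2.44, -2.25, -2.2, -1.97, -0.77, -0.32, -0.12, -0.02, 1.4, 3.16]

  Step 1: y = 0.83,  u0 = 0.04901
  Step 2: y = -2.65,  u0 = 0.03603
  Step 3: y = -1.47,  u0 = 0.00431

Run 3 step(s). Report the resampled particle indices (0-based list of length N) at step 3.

step 1: w=[0.0000, 0.0000, 0.0000, 0.0000, 0.0001, 0.0283, 0.1223, 0.2011, 0.2489, 0.3984, 0.0009]  mean=0.4705  Neff=3.6120  idx=[6, 6, 7, 7, 8, 8, 8, 9, 9, 9, 9]
step 2: w=[0.3176, 0.3176, 0.1005, 0.1005, 0.0546, 0.0546, 0.0546, 0.0000, 0.0000, 0.0000, 0.0000]  mean=-0.2307  Neff=4.3313  idx=[0, 0, 0, 0, 1, 1, 1, 2, 3, 4, 5]
step 3: w=[0.1123, 0.1123, 0.1123, 0.1123, 0.1123, 0.1123, 0.1123, 0.0622, 0.0622, 0.0446, 0.0446]  mean=-0.2684  Neff=9.9940  idx=[0, 0, 1, 2, 3, 4, 4, 5, 6, 7, 9]

resampled_idx = [0, 0, 1, 2, 3, 4, 4, 5, 6, 7, 9]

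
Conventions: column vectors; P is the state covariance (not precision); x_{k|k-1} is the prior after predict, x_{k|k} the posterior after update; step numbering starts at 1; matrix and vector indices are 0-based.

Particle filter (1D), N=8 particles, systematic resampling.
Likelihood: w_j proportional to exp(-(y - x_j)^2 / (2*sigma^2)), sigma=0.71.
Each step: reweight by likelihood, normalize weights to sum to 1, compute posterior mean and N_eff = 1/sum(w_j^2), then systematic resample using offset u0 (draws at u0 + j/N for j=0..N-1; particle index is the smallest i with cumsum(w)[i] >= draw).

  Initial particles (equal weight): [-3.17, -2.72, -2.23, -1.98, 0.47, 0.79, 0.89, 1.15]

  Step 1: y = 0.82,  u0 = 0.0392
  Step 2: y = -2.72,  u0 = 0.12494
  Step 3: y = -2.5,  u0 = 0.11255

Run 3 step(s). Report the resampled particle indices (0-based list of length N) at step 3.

step 1: w=[0.0000, 0.0000, 0.0000, 0.0001, 0.2344, 0.2645, 0.2634, 0.2376]  mean=0.8265  Neff=3.9886  idx=[4, 4, 5, 5, 6, 6, 7, 7]
step 2: w=[0.4214, 0.4214, 0.0502, 0.0502, 0.0248, 0.0248, 0.0036, 0.0036]  mean=0.5279  Neff=2.7671  idx=[0, 0, 0, 1, 1, 1, 2, 7]
step 3: w=[0.1626, 0.1626, 0.1626, 0.1626, 0.1626, 0.1626, 0.0223, 0.0019]  mean=0.4784  Neff=6.2811  idx=[0, 1, 2, 2, 3, 4, 5, 6]

resampled_idx = [0, 1, 2, 2, 3, 4, 5, 6]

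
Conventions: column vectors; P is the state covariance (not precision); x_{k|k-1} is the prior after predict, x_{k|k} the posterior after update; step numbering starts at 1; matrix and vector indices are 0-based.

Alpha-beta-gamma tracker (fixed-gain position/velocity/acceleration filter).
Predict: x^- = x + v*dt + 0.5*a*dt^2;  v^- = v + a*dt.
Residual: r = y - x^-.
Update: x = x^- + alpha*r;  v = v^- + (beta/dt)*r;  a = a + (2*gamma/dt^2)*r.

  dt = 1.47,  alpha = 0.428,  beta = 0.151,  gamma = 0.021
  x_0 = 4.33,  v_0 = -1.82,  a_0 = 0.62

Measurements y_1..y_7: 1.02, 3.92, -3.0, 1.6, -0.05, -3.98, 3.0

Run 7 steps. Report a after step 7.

step 1: x_pred=2.3245  r=-1.3045  x^+=1.7662  v^+=-1.0426  a^+=0.5946
step 2: x_pred=0.8760  r=3.0440  x^+=2.1788  v^+=0.1442  a^+=0.6538
step 3: x_pred=3.0972  r=-6.0972  x^+=0.4876  v^+=0.4790  a^+=0.5353
step 4: x_pred=1.7701  r=-0.1701  x^+=1.6973  v^+=1.2484  a^+=0.5320
step 5: x_pred=4.1073  r=-4.1573  x^+=2.3280  v^+=1.6034  a^+=0.4512
step 6: x_pred=5.1725  r=-9.1525  x^+=1.2552  v^+=1.3265  a^+=0.2733
step 7: x_pred=3.5005  r=-0.5005  x^+=3.2863  v^+=1.6769  a^+=0.2636

a_post = 0.2636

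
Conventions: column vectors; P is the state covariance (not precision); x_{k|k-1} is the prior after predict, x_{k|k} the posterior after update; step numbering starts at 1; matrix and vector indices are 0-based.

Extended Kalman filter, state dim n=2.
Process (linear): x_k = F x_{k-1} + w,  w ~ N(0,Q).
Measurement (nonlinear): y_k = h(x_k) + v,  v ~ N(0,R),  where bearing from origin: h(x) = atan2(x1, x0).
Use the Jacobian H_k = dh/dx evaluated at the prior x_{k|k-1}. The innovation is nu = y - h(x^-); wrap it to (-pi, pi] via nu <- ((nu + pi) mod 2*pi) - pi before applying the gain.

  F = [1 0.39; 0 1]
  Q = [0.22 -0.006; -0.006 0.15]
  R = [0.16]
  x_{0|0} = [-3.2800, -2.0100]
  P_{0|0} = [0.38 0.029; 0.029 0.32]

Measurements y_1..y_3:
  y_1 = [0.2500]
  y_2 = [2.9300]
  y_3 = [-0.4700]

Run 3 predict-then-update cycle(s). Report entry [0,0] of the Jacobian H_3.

H_jac[0,0] = 0.0635

step 1: x^-=[-4.0639, -2.0100]  P^-=[0.6713 0.1478; 0.1478 0.4700]  H_jac=[0.0978 -0.1977]  S=[0.1791]  K=[0.2034; -0.4382]  nu=[2.9323]  x^+=[-3.4675, -3.2949]  P^+=[0.6639 0.1638; 0.1638 0.4356]
step 2: x^-=[-4.7525, -3.2949]  P^-=[1.0779 0.3276; 0.3276 0.5856]  H_jac=[0.0985 -0.1421]  S=[0.1731]  K=[0.3445; -0.2943]  nu=[-0.8178]  x^+=[-5.0342, -3.0542]  P^+=[1.0573 0.3452; 0.3452 0.5706]
step 3: x^-=[-6.2254, -3.0542]  P^-=[1.6334 0.5617; 0.5617 0.7206]  H_jac=[0.0635 -0.1295]  S=[0.1694]  K=[0.1831; -0.3401]  nu=[2.2155]  x^+=[-5.8197, -3.8077]  P^+=[1.6277 0.5723; 0.5723 0.7010]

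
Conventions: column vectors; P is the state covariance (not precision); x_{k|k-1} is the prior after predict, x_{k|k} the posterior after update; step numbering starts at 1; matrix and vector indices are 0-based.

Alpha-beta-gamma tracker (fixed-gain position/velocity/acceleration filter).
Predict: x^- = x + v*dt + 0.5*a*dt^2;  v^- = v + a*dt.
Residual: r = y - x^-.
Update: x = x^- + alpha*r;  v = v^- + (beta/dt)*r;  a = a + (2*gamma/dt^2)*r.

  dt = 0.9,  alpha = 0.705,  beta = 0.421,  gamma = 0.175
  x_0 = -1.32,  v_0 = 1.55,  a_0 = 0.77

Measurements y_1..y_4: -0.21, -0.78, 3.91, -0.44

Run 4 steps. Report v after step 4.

step 1: x_pred=0.3868  r=-0.5968  x^+=-0.0339  v^+=1.9638  a^+=0.5121
step 2: x_pred=1.9409  r=-2.7209  x^+=0.0227  v^+=1.1519  a^+=-0.6636
step 3: x_pred=0.7906  r=3.1194  x^+=2.9898  v^+=2.0139  a^+=0.6843
step 4: x_pred=5.0794  r=-5.5194  x^+=1.1882  v^+=0.0479  a^+=-1.7006

v_post = 0.0479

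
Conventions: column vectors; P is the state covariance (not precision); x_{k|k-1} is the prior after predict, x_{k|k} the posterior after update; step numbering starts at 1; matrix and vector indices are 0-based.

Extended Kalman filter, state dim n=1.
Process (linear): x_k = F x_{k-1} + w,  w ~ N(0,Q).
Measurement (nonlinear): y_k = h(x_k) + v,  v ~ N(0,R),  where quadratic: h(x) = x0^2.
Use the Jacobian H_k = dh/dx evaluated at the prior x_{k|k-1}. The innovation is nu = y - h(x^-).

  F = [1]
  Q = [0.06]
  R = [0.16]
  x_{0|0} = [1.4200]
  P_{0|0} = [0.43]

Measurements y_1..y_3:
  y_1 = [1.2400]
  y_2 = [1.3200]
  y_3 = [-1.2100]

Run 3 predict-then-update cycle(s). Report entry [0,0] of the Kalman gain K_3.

step 1: x^-=[1.4200]  P^-=[0.4900]  H_jac=[2.8400]  S=[4.1121]  K=[0.3384]  nu=[-0.7764]  x^+=[1.1573]  P^+=[0.0191]
step 2: x^-=[1.1573]  P^-=[0.0791]  H_jac=[2.3145]  S=[0.5836]  K=[0.3136]  nu=[-0.0192]  x^+=[1.1512]  P^+=[0.0217]
step 3: x^-=[1.1512]  P^-=[0.0817]  H_jac=[2.3024]  S=[0.5930]  K=[0.3171]  nu=[-2.5353]  x^+=[0.3472]  P^+=[0.0220]

K[0,0] = 0.3171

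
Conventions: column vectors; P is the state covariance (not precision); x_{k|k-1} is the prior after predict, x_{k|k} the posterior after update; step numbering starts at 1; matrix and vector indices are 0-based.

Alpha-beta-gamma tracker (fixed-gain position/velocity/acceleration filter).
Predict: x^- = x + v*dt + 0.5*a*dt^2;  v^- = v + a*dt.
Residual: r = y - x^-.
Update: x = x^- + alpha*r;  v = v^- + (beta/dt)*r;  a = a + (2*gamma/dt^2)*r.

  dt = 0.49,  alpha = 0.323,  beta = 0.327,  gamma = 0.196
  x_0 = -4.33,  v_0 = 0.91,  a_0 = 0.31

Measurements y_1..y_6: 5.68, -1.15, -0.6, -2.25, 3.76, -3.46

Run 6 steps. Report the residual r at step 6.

step 1: x_pred=-3.8469  r=9.5269  x^+=-0.7697  v^+=7.4196  a^+=15.8641
step 2: x_pred=4.7704  r=-5.9204  x^+=2.8581  v^+=11.2421  a^+=6.1981
step 3: x_pred=9.1108  r=-9.7108  x^+=5.9742  v^+=7.7987  a^+=-9.6563
step 4: x_pred=8.6363  r=-10.8863  x^+=5.1201  v^+=-4.1979  a^+=-27.4299
step 5: x_pred=-0.2299  r=3.9899  x^+=1.0589  v^+=-14.9759  a^+=-20.9158
step 6: x_pred=-8.7903  r=5.3303  x^+=-7.0686  v^+=-21.6675  a^+=-12.2134

resid = 5.3303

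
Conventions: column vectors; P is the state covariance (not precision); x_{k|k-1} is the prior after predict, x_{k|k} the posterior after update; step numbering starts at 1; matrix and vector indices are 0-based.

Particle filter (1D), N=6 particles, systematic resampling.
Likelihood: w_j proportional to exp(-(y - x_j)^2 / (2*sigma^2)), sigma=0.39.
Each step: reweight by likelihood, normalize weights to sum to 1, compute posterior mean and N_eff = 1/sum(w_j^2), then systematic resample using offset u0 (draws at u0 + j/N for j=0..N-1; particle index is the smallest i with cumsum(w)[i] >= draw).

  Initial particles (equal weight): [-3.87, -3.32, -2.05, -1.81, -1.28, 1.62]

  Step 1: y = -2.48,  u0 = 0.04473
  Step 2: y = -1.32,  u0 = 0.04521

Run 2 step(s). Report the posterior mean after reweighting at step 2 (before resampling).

post_mean = -1.9551

step 1: w=[0.0020, 0.1115, 0.6174, 0.2592, 0.0100, 0.0000]  mean=-2.1253  Neff=2.1698  idx=[1, 2, 2, 2, 2, 3]
step 2: w=[0.0000, 0.1511, 0.1511, 0.1511, 0.1511, 0.3956]  mean=-1.9551  Neff=4.0350  idx=[1, 2, 3, 4, 5, 5]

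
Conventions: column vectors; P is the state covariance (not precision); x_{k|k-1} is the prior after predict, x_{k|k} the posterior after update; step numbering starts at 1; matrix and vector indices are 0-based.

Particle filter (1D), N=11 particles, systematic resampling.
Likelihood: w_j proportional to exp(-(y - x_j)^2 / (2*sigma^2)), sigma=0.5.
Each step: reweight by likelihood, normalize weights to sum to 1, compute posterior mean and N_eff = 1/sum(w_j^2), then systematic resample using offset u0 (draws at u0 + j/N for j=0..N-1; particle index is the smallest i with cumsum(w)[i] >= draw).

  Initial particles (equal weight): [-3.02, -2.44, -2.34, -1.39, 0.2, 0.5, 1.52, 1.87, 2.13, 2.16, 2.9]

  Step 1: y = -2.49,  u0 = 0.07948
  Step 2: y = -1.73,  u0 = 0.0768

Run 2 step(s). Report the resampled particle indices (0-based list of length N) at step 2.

resampled_idx = [2, 3, 4, 5, 6, 7, 8, 9, 9, 10, 10]

step 1: w=[0.2185, 0.3812, 0.3663, 0.0341, 0.0000, 0.0000, 0.0000, 0.0000, 0.0000, 0.0000, 0.0000]  mean=-2.4943  Neff=3.0455  idx=[0, 0, 1, 1, 1, 1, 2, 2, 2, 2, 3]
step 2: w=[0.0085, 0.0085, 0.0864, 0.0864, 0.0864, 0.0864, 0.1124, 0.1124, 0.1124, 0.1124, 0.1878]  mean=-2.2077  Neff=8.6337  idx=[2, 3, 4, 5, 6, 7, 8, 9, 9, 10, 10]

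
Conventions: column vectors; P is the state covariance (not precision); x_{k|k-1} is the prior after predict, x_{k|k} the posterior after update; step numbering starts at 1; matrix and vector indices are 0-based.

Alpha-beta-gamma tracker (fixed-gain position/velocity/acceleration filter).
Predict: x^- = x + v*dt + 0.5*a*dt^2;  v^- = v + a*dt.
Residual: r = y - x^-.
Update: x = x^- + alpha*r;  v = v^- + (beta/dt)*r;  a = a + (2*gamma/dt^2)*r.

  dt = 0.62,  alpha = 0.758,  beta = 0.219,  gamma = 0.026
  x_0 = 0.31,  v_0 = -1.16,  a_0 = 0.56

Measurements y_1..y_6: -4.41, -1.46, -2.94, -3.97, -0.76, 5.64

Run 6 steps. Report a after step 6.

step 1: x_pred=-0.3016  r=-4.1084  x^+=-3.4158  v^+=-2.2640  a^+=0.0042
step 2: x_pred=-4.8186  r=3.3586  x^+=-2.2728  v^+=-1.0750  a^+=0.4586
step 3: x_pred=-2.8512  r=-0.0888  x^+=-2.9185  v^+=-0.8221  a^+=0.4466
step 4: x_pred=-3.3424  r=-0.6276  x^+=-3.8181  v^+=-0.7669  a^+=0.3617
step 5: x_pred=-4.2241  r=3.4641  x^+=-1.5983  v^+=0.6809  a^+=0.8303
step 6: x_pred=-1.0166  r=6.6566  x^+=4.0291  v^+=3.5469  a^+=1.7307

a_post = 1.7307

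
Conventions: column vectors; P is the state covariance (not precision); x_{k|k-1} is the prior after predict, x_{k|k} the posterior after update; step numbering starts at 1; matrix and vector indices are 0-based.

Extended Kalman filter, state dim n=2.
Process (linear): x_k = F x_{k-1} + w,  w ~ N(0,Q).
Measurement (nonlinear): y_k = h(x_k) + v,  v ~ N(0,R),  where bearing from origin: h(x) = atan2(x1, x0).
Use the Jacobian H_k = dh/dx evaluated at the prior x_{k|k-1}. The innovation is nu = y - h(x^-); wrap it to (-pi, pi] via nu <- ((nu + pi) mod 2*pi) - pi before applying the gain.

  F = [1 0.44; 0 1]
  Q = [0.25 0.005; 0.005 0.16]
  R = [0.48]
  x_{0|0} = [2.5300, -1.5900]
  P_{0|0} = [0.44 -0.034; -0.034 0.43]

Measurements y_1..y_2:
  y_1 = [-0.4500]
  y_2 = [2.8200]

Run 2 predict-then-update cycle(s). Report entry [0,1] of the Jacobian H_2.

H_jac[0,1] = 0.3311

step 1: x^-=[1.8304, -1.5900]  P^-=[0.7433 0.1602; 0.1602 0.5900]  H_jac=[0.2705 0.3114]  S=[0.6186]  K=[0.4057; 0.3670]  nu=[0.2652]  x^+=[1.9380, -1.4926]  P^+=[0.6415 0.0681; 0.0681 0.5067]
step 2: x^-=[1.2812, -1.4926]  P^-=[1.0495 0.2960; 0.2960 0.6667]  H_jac=[0.3857 0.3311]  S=[0.7849]  K=[0.6407; 0.4267]  nu=[-2.6017]  x^+=[-0.3857, -2.6029]  P^+=[0.7274 0.0814; 0.0814 0.5237]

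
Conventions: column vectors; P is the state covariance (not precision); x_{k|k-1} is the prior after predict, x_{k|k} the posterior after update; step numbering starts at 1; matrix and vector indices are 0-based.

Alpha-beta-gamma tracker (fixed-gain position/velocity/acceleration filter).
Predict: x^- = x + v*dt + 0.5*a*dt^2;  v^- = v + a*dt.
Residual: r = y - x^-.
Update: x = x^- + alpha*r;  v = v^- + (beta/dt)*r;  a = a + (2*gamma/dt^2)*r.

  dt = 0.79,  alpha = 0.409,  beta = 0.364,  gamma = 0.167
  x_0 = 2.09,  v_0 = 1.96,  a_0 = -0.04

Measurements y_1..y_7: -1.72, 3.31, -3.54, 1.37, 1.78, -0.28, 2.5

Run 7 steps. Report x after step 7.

x_post = 3.4004

step 1: x_pred=3.6259  r=-5.3459  x^+=1.4394  v^+=-0.5348  a^+=-2.9010
step 2: x_pred=0.1117  r=3.1983  x^+=1.4198  v^+=-1.3529  a^+=-1.1893
step 3: x_pred=-0.0201  r=-3.5199  x^+=-1.4598  v^+=-3.9143  a^+=-3.0731
step 4: x_pred=-5.5110  r=6.8810  x^+=-2.6967  v^+=-3.1716  a^+=0.6094
step 5: x_pred=-5.0120  r=6.7920  x^+=-2.2341  v^+=0.4394  a^+=4.2443
step 6: x_pred=-0.5625  r=0.2825  x^+=-0.4470  v^+=3.9226  a^+=4.3955
step 7: x_pred=4.0235  r=-1.5235  x^+=3.4004  v^+=6.6931  a^+=3.5802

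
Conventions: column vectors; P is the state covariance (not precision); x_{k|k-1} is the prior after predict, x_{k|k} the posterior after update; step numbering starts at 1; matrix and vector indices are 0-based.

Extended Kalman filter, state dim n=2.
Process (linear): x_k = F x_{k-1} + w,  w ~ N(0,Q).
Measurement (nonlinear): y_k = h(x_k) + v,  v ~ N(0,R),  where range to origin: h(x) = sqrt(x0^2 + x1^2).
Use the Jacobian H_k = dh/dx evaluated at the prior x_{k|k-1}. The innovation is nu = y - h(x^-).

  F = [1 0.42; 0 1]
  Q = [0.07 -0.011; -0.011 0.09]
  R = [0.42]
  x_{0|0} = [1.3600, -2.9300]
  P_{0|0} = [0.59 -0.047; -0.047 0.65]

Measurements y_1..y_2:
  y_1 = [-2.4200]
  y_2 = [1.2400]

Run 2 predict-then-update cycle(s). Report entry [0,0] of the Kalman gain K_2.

K[0,0] = 0.6583

step 1: x^-=[0.1294, -2.9300]  P^-=[0.7352 0.2150; 0.2150 0.7400]  H_jac=[0.0441 -0.9990]  S=[1.1410]  K=[-0.1598; -0.6396]  nu=[-5.3529]  x^+=[0.9849, 0.4936]  P^+=[0.7060 0.0984; 0.0984 0.2732]
step 2: x^-=[1.1922, 0.4936]  P^-=[0.9069 0.2021; 0.2021 0.3632]  H_jac=[0.9239 0.3826]  S=[1.3902]  K=[0.6583; 0.2343]  nu=[-0.0503]  x^+=[1.1590, 0.4818]  P^+=[0.3044 -0.0123; -0.0123 0.2869]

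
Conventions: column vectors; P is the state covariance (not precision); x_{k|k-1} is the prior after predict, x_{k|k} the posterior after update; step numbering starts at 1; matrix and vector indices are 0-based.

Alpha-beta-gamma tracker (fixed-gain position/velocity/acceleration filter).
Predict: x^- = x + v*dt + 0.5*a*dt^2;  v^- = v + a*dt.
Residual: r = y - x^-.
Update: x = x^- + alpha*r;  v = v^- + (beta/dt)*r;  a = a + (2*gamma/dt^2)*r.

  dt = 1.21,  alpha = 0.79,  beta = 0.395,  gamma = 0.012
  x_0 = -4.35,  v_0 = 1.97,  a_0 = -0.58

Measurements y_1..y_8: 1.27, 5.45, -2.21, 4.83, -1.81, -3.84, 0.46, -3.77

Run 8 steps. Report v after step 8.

v_post = -1.8553

step 1: x_pred=-2.3909  r=3.6609  x^+=0.5012  v^+=2.4633  a^+=-0.5200
step 2: x_pred=3.1011  r=2.3489  x^+=4.9567  v^+=2.6009  a^+=-0.4815
step 3: x_pred=7.7513  r=-9.9613  x^+=-0.1181  v^+=-1.2336  a^+=-0.6448
step 4: x_pred=-2.0827  r=6.9127  x^+=3.3783  v^+=0.2429  a^+=-0.5315
step 5: x_pred=3.2832  r=-5.0932  x^+=-0.7404  v^+=-2.0628  a^+=-0.6149
step 6: x_pred=-3.6866  r=-0.1534  x^+=-3.8078  v^+=-2.8570  a^+=-0.6175
step 7: x_pred=-7.7167  r=8.1767  x^+=-1.2571  v^+=-0.9348  a^+=-0.4834
step 8: x_pred=-2.7422  r=-1.0278  x^+=-3.5542  v^+=-1.8553  a^+=-0.5003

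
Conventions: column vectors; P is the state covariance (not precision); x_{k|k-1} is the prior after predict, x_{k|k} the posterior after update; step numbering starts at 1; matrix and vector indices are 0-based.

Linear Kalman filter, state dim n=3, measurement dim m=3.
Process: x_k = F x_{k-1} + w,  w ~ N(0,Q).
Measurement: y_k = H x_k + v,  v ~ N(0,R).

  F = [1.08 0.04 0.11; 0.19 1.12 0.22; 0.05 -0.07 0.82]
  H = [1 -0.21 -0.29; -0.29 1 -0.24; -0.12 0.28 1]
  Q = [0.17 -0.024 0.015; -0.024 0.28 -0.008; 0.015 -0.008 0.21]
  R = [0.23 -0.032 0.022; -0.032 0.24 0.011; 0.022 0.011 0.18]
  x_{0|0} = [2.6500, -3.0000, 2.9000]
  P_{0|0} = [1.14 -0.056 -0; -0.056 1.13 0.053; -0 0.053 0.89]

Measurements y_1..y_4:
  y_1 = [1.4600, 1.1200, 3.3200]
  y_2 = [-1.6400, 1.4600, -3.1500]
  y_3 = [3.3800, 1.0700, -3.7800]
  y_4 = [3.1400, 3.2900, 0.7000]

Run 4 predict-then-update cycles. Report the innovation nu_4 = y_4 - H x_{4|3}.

step 1: x^-=[3.0610, -2.2185, 2.7205]  P^-=[1.5079 0.2209 0.1591; 0.2209 1.7840 0.1203; 0.1591 0.1203 0.8111]  S=[1.7144 -0.6067 -0.3020; -0.6067 2.0338 0.3945; -0.3020 0.3945 1.1670]  K=[0.9017 0.0984 0.2344; 0.2401 0.8481 0.2838; 0.0041 -0.2092 0.7793]  nu=[-1.2779, 4.8791, 1.5880]  x^+=[2.7608, 2.0631, 2.9321]  P^+=[0.2473 0.0856 0.0688; 0.0856 0.2268 0.0125; 0.0688 0.0125 0.1428]
step 2: x^-=[3.3868, 3.4803, 2.3979]  P^-=[0.4844 0.1640 0.0960; 0.1640 0.6286 0.0287; 0.0960 0.0287 0.3114]  S=[0.6473 -0.1307 -0.0224; -0.1307 0.8318 0.0979; -0.0224 0.0979 0.5297]  K=[0.6756 0.0866 0.1707; 0.1842 0.6923 0.2293; -0.0123 -0.1626 0.6108]  nu=[-3.6005, -0.4626, -6.1160]  x^+=[-0.1296, 1.0945, -1.2186]  P^+=[0.1849 0.0667 0.0501; 0.0667 0.1843 0.0093; 0.0501 0.0093 0.1113]
step 3: x^-=[-0.2303, 0.9331, -1.0824]  P^-=[0.4050 0.1202 0.0744; 0.1202 0.5605 0.0190; 0.0744 0.0190 0.2888]  S=[0.5927 -0.1357 -0.0351; -0.1357 0.7827 0.0868; -0.0351 0.0868 0.5032]  K=[0.6300 0.0733 0.1495; 0.1611 0.6696 0.2167; -0.0244 -0.1618 0.5929]  nu=[3.4923, -0.1897, -2.9865]  x^+=[1.5094, 0.7216, -2.9073]  P^+=[0.1716 0.0597 0.0454; 0.0597 0.1771 0.0075; 0.0454 0.0075 0.1078]
step 4: x^-=[1.3393, 0.4554, -2.3590]  P^-=[0.3877 0.1072 0.0698; 0.1072 0.5464 0.0161; 0.0698 0.0161 0.2862]  S=[0.5824 -0.1403 -0.0394; -0.1403 0.7753 0.0840; -0.0394 0.0840 0.4997]  K=[0.6185 0.0679 0.1440; 0.1535 0.6644 0.2130; -0.0278 -0.1629 0.5902]  nu=[1.2123, 2.6568, 3.0922]  x^+=[2.7147, 3.0654, -1.0005]  P^+=[0.1682 0.0575 0.0443; 0.0575 0.1752 0.0069; 0.0443 0.0069 0.1072]

innov = [1.2123, 2.6568, 3.0922]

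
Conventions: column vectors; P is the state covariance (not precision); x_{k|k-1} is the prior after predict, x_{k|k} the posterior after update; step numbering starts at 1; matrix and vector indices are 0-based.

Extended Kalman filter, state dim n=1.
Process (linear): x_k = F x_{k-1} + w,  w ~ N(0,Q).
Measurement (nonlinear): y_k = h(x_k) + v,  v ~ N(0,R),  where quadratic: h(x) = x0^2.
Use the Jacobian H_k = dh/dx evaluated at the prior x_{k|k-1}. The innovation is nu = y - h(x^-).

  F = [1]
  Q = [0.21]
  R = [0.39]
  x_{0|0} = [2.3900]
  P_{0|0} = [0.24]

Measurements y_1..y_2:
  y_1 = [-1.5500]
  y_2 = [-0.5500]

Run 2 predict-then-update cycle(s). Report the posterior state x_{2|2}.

step 1: x^-=[2.3900]  P^-=[0.4500]  H_jac=[4.7800]  S=[10.6718]  K=[0.2016]  nu=[-7.2621]  x^+=[0.9263]  P^+=[0.0164]
step 2: x^-=[0.9263]  P^-=[0.2264]  H_jac=[1.8525]  S=[1.1671]  K=[0.3594]  nu=[-1.4079]  x^+=[0.4202]  P^+=[0.0757]

x_post = [0.4202]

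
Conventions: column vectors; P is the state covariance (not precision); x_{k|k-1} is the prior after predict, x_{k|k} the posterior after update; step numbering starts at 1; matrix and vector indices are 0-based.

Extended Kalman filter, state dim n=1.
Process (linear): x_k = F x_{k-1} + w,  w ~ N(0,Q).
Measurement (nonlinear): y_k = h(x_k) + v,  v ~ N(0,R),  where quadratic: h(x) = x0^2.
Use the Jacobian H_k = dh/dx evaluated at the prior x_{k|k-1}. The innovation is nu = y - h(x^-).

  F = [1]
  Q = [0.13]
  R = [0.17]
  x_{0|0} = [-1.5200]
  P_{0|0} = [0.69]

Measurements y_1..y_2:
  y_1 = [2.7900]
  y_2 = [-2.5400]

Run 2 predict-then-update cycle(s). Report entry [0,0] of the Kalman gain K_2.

K[0,0] = -0.2709

step 1: x^-=[-1.5200]  P^-=[0.8200]  H_jac=[-3.0400]  S=[7.7481]  K=[-0.3217]  nu=[0.4796]  x^+=[-1.6743]  P^+=[0.0180]
step 2: x^-=[-1.6743]  P^-=[0.1480]  H_jac=[-3.3486]  S=[1.8294]  K=[-0.2709]  nu=[-5.3433]  x^+=[-0.2269]  P^+=[0.0138]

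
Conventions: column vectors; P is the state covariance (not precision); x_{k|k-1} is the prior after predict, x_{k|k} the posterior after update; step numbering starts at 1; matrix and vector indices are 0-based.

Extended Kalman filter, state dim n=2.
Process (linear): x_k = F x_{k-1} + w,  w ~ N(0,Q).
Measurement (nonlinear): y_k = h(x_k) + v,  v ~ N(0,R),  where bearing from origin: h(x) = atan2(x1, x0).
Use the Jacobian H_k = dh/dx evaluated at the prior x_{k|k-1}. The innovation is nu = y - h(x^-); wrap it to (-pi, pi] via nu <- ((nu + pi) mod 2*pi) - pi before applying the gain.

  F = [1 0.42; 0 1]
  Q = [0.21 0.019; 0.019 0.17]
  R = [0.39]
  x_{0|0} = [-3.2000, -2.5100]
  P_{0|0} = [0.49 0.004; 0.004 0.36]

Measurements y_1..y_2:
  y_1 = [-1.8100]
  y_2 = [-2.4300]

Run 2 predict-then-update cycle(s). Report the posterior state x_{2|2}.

step 1: x^-=[-4.2542, -2.5100]  P^-=[0.7669 0.1742; 0.1742 0.5300]  H_jac=[0.1029 -0.1744]  S=[0.4080]  K=[0.1189; -0.1826]  nu=[0.7986]  x^+=[-4.1592, -2.6558]  P^+=[0.7611 0.1831; 0.1831 0.5164]
step 2: x^-=[-5.2747, -2.6558]  P^-=[1.2160 0.4189; 0.4189 0.6864]  H_jac=[0.0762 -0.1512]  S=[0.4031]  K=[0.0725; -0.1784]  nu=[0.2451]  x^+=[-5.2569, -2.6995]  P^+=[1.2138 0.4242; 0.4242 0.6736]

x_post = [-5.2569, -2.6995]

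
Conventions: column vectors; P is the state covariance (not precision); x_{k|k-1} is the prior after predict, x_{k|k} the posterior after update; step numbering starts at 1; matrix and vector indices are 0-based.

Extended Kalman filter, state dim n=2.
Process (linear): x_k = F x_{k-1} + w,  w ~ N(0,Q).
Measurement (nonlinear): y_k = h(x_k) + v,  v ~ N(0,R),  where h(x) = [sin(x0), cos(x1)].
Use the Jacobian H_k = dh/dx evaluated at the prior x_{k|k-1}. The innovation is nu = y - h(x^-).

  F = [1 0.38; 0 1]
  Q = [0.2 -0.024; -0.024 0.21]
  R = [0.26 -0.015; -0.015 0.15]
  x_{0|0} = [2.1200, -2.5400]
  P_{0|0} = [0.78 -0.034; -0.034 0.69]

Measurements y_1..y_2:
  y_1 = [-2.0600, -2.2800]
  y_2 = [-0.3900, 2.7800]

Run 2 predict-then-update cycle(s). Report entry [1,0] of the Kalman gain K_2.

K[1,0] = -0.0400

step 1: x^-=[1.1548, -2.5400]  P^-=[1.0538 0.2042; 0.2042 0.9000]  H_jac=[0.4041 0.0000; 0.0000 0.5660]  S=[0.4321 0.0317; 0.0317 0.4383]  K=[0.9714 0.1934; 0.1063 1.1545]  nu=[-2.9747, -1.4556]  x^+=[-2.0163, -4.5366]  P^+=[0.6178 0.0255; 0.0255 0.3032]
step 2: x^-=[-3.7402, -4.5366]  P^-=[0.8810 0.1167; 0.1167 0.5132]  H_jac=[-0.8261 0.0000; 0.0000 -0.9846]  S=[0.8613 0.0799; 0.0799 0.6475]  K=[-0.8382 -0.0740; -0.0400 -0.7754]  nu=[-0.9535, 2.9549]  x^+=[-3.1597, -6.7897]  P^+=[0.2624 -0.0015; -0.0015 0.1175]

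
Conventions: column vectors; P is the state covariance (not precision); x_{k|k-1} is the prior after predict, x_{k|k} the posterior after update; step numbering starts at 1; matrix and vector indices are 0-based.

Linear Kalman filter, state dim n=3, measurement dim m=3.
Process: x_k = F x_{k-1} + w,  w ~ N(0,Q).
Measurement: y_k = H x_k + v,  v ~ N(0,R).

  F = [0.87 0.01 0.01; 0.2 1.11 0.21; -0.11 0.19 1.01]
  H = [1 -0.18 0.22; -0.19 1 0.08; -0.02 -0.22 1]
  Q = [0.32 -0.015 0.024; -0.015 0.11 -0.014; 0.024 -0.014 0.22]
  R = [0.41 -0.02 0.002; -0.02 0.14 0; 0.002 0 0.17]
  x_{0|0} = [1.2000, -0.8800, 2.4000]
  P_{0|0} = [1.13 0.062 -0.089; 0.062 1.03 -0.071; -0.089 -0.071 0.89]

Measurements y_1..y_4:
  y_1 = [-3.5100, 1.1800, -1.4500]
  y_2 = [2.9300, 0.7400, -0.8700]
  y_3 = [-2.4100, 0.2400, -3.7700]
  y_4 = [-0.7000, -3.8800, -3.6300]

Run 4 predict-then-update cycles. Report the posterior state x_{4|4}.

x_post = [-0.2874, -2.3253, -3.8143]

step 1: x^-=[1.0592, -0.2328, 2.1248]  P^-=[1.1750 0.2375 -0.1420; 0.2375 1.4505 0.2636; -0.1420 0.2636 1.1687]  S=[1.5197 -0.1893 0.0401; -0.1893 1.5966 0.0702; 0.0401 0.0702 1.3012]  K=[0.7419 0.0984 -0.1955; 0.1392 0.9143 -0.0999; 0.0484 0.2092 0.8430]  nu=[-5.0786, 1.4441, -3.6048]  x^+=[-1.8617, 0.7408, -0.8577]  P^+=[0.3153 0.0598 -0.0123; 0.0598 0.1354 0.0143; -0.0123 0.0143 0.1463]
step 2: x^-=[-1.6209, 0.2698, -0.5207]  P^-=[0.5595 0.0975 -0.0052; 0.0975 0.3281 0.0480; -0.0052 0.0480 0.3837]  S=[0.9575 -0.0681 0.0509; -0.0681 0.4616 0.0109; 0.0509 0.0109 0.5497]  K=[0.5762 0.0680 -0.1236; 0.1045 0.6962 -0.0710; 0.0496 0.1641 0.6711]  nu=[4.7140, 0.2039, -0.3223]  x^+=[1.1491, 0.9271, -0.4696]  P^+=[0.2438 0.0447 -0.0051; 0.0447 0.1029 0.0117; -0.0051 0.0117 0.1166]
step 3: x^-=[1.0043, 1.1603, -0.4245]  P^-=[0.5053 0.0713 0.0050; 0.0713 0.2766 0.0360; 0.0050 0.0360 0.3494]  S=[0.9148 -0.0783 0.0611; -0.0783 0.4156 0.0049; 0.0611 0.0049 0.5176]  K=[0.5505 0.0465 -0.1055; 0.0931 0.6582 -0.0681; 0.0521 0.1536 0.6520]  nu=[-3.1121, -0.6955, -3.0701]  x^+=[-0.4172, 0.6220, -2.6949]  P^+=[0.2325 0.0400 -0.0034; 0.0400 0.0970 0.0108; -0.0034 0.0108 0.1132]
step 4: x^-=[-0.3837, 0.0410, -2.5578]  P^-=[0.4966 0.0649 0.0068; 0.0649 0.2663 0.0339; 0.0068 0.0339 0.3450]  S=[0.9089 -0.0818 0.0635; -0.0818 0.4070 0.0043; 0.0635 0.0043 0.5135]  K=[0.5459 0.0399 -0.1018; 0.0901 0.6495 -0.0672; 0.0526 0.1516 0.6494]  nu=[0.2538, -3.7893, -1.0708]  x^+=[-0.2874, -2.3253, -3.8143]  P^+=[0.2305 0.0387 -0.0031; 0.0387 0.0956 0.0106; -0.0031 0.0106 0.1128]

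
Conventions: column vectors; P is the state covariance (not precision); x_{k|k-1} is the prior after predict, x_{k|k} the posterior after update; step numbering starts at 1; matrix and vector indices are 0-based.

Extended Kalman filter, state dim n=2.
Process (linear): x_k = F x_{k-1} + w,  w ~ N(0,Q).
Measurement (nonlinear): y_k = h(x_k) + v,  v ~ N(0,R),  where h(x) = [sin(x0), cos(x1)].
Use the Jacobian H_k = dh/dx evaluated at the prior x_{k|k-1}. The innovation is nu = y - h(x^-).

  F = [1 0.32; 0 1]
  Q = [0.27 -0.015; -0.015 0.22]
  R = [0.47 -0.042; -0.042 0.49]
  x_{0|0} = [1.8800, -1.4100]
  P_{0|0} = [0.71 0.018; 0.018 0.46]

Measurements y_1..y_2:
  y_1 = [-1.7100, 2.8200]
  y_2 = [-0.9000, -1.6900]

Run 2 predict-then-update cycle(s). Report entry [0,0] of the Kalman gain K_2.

step 1: x^-=[1.4288, -1.4100]  P^-=[1.0386 0.1502; 0.1502 0.6800]  H_jac=[0.1415 0.0000; 0.0000 0.9871]  S=[0.4908 -0.0210; -0.0210 1.1526]  K=[0.3052 0.1342; 0.0683 0.5836]  nu=[-2.6999, 2.6599]  x^+=[0.9617, -0.0420]  P^+=[0.9739 0.0536; 0.0536 0.2868]
step 2: x^-=[0.9482, -0.0420]  P^-=[1.3076 0.1304; 0.1304 0.5068]  H_jac=[0.5831 0.0000; 0.0000 0.0420]  S=[0.9146 -0.0388; -0.0388 0.4909]  K=[0.8369 0.0773; 0.0853 0.0501]  nu=[-1.7124, -2.6891]  x^+=[-0.6929, -0.3229]  P^+=[0.6690 0.0651; 0.0651 0.4993]

K[0,0] = 0.8369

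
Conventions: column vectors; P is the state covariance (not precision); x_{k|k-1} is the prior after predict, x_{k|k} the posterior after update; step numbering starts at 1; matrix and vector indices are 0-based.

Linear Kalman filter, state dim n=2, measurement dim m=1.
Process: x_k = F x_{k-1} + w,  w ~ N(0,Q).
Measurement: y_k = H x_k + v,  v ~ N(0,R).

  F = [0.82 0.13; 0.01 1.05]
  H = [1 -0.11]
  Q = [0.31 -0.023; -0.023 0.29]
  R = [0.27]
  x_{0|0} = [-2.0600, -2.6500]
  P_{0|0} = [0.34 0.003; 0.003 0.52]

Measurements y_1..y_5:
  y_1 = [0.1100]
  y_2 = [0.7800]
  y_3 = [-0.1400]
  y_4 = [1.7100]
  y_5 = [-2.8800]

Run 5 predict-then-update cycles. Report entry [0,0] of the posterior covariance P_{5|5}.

P_post[0,0] = 0.2195

step 1: x^-=[-2.0337, -2.8031]  P^-=[0.5480 0.0534; 0.0534 0.8634]  S=[0.8168]  K=[0.6638; -0.0510]  nu=[1.8354]  x^+=[-0.8154, -2.8966]  P^+=[0.1881 0.0810; 0.0810 0.8613]
step 2: x^-=[-1.0452, -3.0496]  P^-=[0.4683 0.1659; 0.1659 1.2413]  S=[0.7168]  K=[0.6279; 0.0410]  nu=[1.4897]  x^+=[-0.1098, -2.9885]  P^+=[0.1857 0.1475; 0.1475 1.2401]
step 3: x^-=[-0.4786, -3.1390]  P^-=[0.4873 0.2750; 0.2750 1.6603]  S=[0.7169]  K=[0.6375; 0.1288]  nu=[-0.0067]  x^+=[-0.4829, -3.1399]  P^+=[0.1959 0.2161; 0.2161 1.6484]
step 4: x^-=[-0.8041, -3.3017]  P^-=[0.5157 0.3900; 0.3900 2.1119]  S=[0.7254]  K=[0.6517; 0.2173]  nu=[2.1509]  x^+=[0.5977, -2.8343]  P^+=[0.2076 0.2872; 0.2872 2.0777]
step 5: x^-=[0.1216, -2.9700]  P^-=[0.5459 0.5100; 0.5100 2.5867]  S=[0.7350]  K=[0.6664; 0.3067]  nu=[-3.3283]  x^+=[-2.0964, -3.9909]  P^+=[0.2195 0.3597; 0.3597 2.5175]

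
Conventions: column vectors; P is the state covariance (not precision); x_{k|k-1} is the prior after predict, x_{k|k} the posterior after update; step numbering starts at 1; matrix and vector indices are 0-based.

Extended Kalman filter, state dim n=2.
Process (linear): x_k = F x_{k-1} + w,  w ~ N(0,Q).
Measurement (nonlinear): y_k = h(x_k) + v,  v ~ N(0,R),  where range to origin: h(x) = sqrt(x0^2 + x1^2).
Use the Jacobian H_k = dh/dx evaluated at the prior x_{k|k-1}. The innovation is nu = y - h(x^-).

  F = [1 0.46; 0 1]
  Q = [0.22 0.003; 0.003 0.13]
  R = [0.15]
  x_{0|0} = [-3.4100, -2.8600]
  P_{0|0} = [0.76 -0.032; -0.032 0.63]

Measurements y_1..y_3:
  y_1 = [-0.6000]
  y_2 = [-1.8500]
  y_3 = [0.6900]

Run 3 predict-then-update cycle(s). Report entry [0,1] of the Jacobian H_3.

step 1: x^-=[-4.7256, -2.8600]  P^-=[1.0839 0.2608; 0.2608 0.7600]  H_jac=[-0.8555 -0.5178]  S=[1.3781]  K=[-0.7709; -0.4474]  nu=[-6.1237]  x^+=[-0.0052, -0.1200]  P^+=[0.2650 -0.2145; -0.2145 0.4841]
step 2: x^-=[-0.0604, -0.1200]  P^-=[0.3901 0.0112; 0.0112 0.6141]  H_jac=[-0.4494 -0.8933]  S=[0.7278]  K=[-0.2545; -0.7606]  nu=[-1.9843]  x^+=[0.4447, 1.3894]  P^+=[0.3429 -0.1298; -0.1298 0.1930]
step 3: x^-=[1.0838, 1.3894]  P^-=[0.4844 -0.0380; -0.0380 0.3230]  H_jac=[0.6151 0.7885]  S=[0.4972]  K=[0.5390; 0.4652]  nu=[-1.0721]  x^+=[0.5060, 0.8906]  P^+=[0.3399 -0.1626; -0.1626 0.2154]

H_jac[0,1] = 0.7885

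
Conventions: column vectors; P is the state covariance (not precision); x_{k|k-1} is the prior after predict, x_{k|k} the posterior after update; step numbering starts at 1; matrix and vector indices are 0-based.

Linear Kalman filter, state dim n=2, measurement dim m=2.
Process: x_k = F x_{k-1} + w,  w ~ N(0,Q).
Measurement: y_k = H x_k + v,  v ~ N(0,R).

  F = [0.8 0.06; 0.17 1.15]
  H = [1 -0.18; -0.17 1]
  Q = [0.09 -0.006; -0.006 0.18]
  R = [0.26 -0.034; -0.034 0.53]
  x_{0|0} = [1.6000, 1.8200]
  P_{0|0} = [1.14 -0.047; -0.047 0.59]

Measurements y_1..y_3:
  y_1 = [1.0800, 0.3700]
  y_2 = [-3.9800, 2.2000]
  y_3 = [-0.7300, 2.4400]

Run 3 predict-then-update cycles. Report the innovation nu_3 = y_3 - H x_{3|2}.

innov = [0.3234, 0.5156]

step 1: x^-=[1.3892, 2.3650]  P^-=[0.8172 0.1460; 0.1460 0.9748]  S=[1.0562 -0.1979; -0.1979 1.4788]  K=[0.7690 0.1077; 0.0949 0.6551]  nu=[0.1165, -1.7588]  x^+=[1.2893, 1.2238]  P^+=[0.2082 0.0663; 0.0663 0.3553]
step 2: x^-=[1.1049, 1.6266]  P^-=[0.2309 0.1085; 0.1085 0.6818]  S=[0.4739 -0.0841; -0.0841 1.1816]  K=[0.4623 0.0915; 0.0706 0.5664]  nu=[-4.7921, 0.7613]  x^+=[-1.0406, 1.7194]  P^+=[0.1269 0.0544; 0.0544 0.3071]
step 3: x^-=[-0.7293, 1.8004]  P^-=[0.1775 0.0830; 0.0830 0.6110]  S=[0.4274 -0.0886; -0.0886 1.1179]  K=[0.3967 0.0787; 0.0484 0.5378]  nu=[0.3234, 0.5156]  x^+=[-0.5604, 2.0933]  P^+=[0.1089 0.0467; 0.0467 0.2913]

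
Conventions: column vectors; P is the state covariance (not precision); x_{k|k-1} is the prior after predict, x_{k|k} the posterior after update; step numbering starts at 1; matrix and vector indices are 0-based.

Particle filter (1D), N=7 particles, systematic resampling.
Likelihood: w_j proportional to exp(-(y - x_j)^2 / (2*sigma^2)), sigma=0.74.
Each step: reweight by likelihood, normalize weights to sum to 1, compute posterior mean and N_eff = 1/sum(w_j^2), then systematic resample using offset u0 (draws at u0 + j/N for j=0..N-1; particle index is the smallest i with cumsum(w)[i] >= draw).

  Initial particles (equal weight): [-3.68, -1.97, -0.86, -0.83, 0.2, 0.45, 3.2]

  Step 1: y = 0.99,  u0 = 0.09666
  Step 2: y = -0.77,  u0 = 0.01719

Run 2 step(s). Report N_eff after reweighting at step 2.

N_eff = 6.5847

step 1: w=[0.0000, 0.0002, 0.0306, 0.0338, 0.3938, 0.5335, 0.0081]  mean=0.2898  Neff=2.2633  idx=[4, 4, 4, 5, 5, 5, 5]
step 2: w=[0.1843, 0.1843, 0.1843, 0.1118, 0.1118, 0.1118, 0.1118]  mean=0.3118  Neff=6.5847  idx=[0, 0, 1, 2, 3, 4, 5]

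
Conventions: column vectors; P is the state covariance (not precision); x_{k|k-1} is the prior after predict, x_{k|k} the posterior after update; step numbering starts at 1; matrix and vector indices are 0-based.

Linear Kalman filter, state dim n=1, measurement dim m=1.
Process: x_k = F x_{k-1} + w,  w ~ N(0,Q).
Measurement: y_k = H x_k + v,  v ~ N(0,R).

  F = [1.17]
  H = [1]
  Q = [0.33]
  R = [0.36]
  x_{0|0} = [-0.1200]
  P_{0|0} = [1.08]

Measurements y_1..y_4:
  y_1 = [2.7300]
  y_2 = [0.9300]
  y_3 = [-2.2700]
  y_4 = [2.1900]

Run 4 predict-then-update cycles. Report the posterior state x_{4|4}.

x_post = [1.0512]

step 1: x^-=[-0.1404]  P^-=[1.8084]  S=[2.1684]  K=[0.8340]  nu=[2.8704]  x^+=[2.2535]  P^+=[0.3002]
step 2: x^-=[2.6365]  P^-=[0.7410]  S=[1.1010]  K=[0.6730]  nu=[-1.7065]  x^+=[1.4880]  P^+=[0.2423]
step 3: x^-=[1.7410]  P^-=[0.6617]  S=[1.0217]  K=[0.6476]  nu=[-4.0110]  x^+=[-0.8567]  P^+=[0.2331]
step 4: x^-=[-1.0023]  P^-=[0.6492]  S=[1.0092]  K=[0.6433]  nu=[3.1923]  x^+=[1.0512]  P^+=[0.2316]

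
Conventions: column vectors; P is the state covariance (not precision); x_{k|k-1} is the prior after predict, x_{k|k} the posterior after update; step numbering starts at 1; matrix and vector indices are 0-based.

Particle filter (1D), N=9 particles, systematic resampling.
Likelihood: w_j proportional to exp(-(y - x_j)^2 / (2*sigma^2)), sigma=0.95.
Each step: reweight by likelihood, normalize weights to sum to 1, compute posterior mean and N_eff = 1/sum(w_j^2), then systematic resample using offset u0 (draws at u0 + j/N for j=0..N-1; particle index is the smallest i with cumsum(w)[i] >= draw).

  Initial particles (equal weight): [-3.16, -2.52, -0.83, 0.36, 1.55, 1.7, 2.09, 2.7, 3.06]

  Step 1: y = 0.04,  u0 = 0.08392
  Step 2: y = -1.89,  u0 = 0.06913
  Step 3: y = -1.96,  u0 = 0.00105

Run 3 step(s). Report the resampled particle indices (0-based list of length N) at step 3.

step 1: w=[0.0015, 0.0117, 0.2914, 0.4188, 0.1253, 0.0963, 0.0432, 0.0088, 0.0028]  mean=0.3552  Neff=3.4792  idx=[2, 2, 3, 3, 3, 3, 4, 5, 6]
step 2: w=[0.4072, 0.4072, 0.0459, 0.0459, 0.0459, 0.0459, 0.0011, 0.0006, 0.0001]  mean=-0.6069  Neff=2.9401  idx=[0, 0, 0, 0, 1, 1, 1, 2, 5]
step 3: w=[0.1388, 0.1388, 0.1388, 0.1388, 0.1388, 0.1388, 0.1388, 0.0143, 0.0143]  mean=-0.7960  Neff=7.3951  idx=[0, 0, 1, 2, 3, 4, 4, 5, 6]

resampled_idx = [0, 0, 1, 2, 3, 4, 4, 5, 6]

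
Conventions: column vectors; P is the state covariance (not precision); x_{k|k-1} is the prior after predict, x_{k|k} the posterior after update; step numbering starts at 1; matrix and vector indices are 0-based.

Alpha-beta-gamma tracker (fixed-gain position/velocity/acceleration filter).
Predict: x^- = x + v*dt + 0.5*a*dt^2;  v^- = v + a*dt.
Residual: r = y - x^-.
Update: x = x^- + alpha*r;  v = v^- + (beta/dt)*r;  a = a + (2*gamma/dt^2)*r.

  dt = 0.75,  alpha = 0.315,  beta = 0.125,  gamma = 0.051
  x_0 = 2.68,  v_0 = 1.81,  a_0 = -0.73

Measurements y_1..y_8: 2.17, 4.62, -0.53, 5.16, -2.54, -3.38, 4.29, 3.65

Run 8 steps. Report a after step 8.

a_post = 2.0414

step 1: x_pred=3.8322  r=-1.6622  x^+=3.3086  v^+=0.9855  a^+=-1.0314
step 2: x_pred=3.7576  r=0.8624  x^+=4.0293  v^+=0.3556  a^+=-0.8750
step 3: x_pred=4.0499  r=-4.5799  x^+=2.6072  v^+=-1.0639  a^+=-1.7055
step 4: x_pred=1.3296  r=3.8304  x^+=2.5362  v^+=-1.7047  a^+=-1.0109
step 5: x_pred=0.9733  r=-3.5133  x^+=-0.1334  v^+=-3.0484  a^+=-1.6480
step 6: x_pred=-2.8832  r=-0.4968  x^+=-3.0397  v^+=-4.3673  a^+=-1.7381
step 7: x_pred=-6.8040  r=11.0940  x^+=-3.3094  v^+=-3.8218  a^+=0.2736
step 8: x_pred=-6.0988  r=9.7488  x^+=-3.0279  v^+=-1.9918  a^+=2.0414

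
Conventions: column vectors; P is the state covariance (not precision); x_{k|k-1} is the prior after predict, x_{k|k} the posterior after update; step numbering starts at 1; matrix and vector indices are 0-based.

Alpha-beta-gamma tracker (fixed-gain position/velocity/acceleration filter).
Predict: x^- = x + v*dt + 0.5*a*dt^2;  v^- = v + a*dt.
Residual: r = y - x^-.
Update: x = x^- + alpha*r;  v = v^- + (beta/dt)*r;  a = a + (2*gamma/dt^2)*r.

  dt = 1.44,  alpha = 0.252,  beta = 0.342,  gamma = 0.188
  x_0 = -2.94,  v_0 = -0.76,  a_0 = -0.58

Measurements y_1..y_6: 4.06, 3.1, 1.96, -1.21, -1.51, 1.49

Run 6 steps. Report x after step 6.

x_post = 0.4979

step 1: x_pred=-4.6357  r=8.6957  x^+=-2.4444  v^+=0.4700  a^+=0.9968
step 2: x_pred=-0.7341  r=3.8341  x^+=0.2321  v^+=2.8160  a^+=1.6920
step 3: x_pred=6.0414  r=-4.0814  x^+=5.0129  v^+=4.2831  a^+=0.9519
step 4: x_pred=12.1676  r=-13.3776  x^+=8.7964  v^+=2.4768  a^+=-1.4738
step 5: x_pred=10.8349  r=-12.3449  x^+=7.7240  v^+=-2.5774  a^+=-3.7123
step 6: x_pred=0.1637  r=1.3263  x^+=0.4979  v^+=-7.6081  a^+=-3.4718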